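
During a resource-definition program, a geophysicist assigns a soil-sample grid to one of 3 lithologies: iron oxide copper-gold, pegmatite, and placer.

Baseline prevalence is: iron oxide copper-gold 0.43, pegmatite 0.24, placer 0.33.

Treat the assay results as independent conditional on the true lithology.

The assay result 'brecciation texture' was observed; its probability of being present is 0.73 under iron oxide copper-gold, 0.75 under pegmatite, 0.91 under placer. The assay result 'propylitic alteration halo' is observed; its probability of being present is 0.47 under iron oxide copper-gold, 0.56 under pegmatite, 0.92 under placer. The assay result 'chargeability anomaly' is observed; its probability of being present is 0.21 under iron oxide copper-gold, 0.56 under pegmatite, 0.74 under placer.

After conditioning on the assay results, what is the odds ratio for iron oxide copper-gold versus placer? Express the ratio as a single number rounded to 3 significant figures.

0.152

The normalizing constant cancels in an odds ratio, so compute prior × likelihood for the two hypotheses only:
  iron oxide copper-gold: 0.43 × 0.73 × 0.47 × 0.21 = 0.030982
  placer: 0.33 × 0.91 × 0.92 × 0.74 = 0.20444
Odds(iron oxide copper-gold : placer) = 0.030982 / 0.20444 ≈ 0.152.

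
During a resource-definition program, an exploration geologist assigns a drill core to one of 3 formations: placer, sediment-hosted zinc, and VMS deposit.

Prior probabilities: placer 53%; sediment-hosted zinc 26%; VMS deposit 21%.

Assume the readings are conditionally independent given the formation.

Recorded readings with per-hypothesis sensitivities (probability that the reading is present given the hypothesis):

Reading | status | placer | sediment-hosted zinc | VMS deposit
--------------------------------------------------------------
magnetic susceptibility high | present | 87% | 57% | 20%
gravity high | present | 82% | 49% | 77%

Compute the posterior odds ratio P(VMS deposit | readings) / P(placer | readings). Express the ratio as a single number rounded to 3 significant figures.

Unnormalized posterior weight (prior times the reading likelihoods) for each of the two hypotheses:
  VMS deposit: 0.21 × 0.20 × 0.77 = 0.03234
  placer: 0.53 × 0.87 × 0.82 = 0.3781
Odds(VMS deposit : placer) = 0.03234 / 0.3781 ≈ 0.0855.

0.0855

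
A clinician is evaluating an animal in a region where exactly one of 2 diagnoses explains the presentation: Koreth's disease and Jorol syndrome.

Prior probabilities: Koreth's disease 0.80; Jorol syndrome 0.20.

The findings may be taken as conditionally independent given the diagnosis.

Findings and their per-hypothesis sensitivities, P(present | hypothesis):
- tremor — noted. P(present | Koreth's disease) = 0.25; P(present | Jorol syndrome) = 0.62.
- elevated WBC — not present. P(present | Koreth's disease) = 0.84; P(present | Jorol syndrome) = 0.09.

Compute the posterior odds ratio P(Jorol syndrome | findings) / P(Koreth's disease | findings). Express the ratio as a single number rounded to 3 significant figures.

The normalizing constant cancels in an odds ratio, so compute prior × likelihood for the two hypotheses only (using 1 − P(present | H) for each absent finding):
  Jorol syndrome: 0.20 × 0.62 × (1 − 0.09) = 0.11284
  Koreth's disease: 0.80 × 0.25 × (1 − 0.84) = 0.032
Posterior odds = 0.11284 / 0.032 ≈ 3.53.

3.53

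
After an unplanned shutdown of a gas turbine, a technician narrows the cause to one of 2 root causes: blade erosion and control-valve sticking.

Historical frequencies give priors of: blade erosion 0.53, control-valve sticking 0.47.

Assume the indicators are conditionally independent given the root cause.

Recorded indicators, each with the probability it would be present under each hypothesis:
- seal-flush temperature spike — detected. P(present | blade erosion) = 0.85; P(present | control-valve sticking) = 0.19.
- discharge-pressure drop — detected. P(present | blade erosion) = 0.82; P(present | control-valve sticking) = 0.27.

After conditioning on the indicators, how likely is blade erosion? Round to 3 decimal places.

For each hypothesis, the unnormalized posterior weight is prior × product of the indicator likelihoods:
  blade erosion: 0.53 × 0.85 × 0.82 = 0.36941
  control-valve sticking: 0.47 × 0.19 × 0.27 = 0.024111
Normalizing constant Z = 0.36941 + 0.024111 = 0.39352.
P(blade erosion | evidence) = 0.36941 / 0.39352 ≈ 0.939.

0.939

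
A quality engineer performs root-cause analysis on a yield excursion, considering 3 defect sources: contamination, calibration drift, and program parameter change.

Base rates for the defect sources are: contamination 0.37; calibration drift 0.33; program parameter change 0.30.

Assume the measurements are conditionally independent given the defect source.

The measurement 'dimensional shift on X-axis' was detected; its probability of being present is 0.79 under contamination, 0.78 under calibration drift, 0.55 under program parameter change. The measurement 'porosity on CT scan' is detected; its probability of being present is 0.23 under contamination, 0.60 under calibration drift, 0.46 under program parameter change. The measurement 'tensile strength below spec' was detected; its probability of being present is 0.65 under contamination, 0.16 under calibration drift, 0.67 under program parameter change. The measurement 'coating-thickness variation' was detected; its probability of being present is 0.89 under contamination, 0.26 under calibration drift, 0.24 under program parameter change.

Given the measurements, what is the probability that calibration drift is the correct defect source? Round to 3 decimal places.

0.112

By Bayes' rule with conditional independence, the unnormalized weight for each hypothesis is prior × ∏ likelihoods:
  contamination: 0.37 × 0.79 × 0.23 × 0.65 × 0.89 = 0.038892
  calibration drift: 0.33 × 0.78 × 0.60 × 0.16 × 0.26 = 0.0064247
  program parameter change: 0.30 × 0.55 × 0.46 × 0.67 × 0.24 = 0.012205
Normalizing constant Z = 0.038892 + 0.0064247 + 0.012205 = 0.057521.
P(calibration drift | evidence) = 0.0064247 / 0.057521 ≈ 0.112.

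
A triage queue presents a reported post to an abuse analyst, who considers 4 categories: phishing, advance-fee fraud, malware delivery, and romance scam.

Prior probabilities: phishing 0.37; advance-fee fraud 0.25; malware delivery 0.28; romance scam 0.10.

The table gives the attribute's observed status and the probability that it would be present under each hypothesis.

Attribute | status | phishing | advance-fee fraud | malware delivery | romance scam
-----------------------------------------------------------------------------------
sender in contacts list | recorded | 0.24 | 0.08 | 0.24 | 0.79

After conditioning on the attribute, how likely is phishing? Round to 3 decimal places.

0.348

Multiply each prior by the likelihood of the attribute:
  phishing: 0.37 × 0.24 = 0.0888
  advance-fee fraud: 0.25 × 0.08 = 0.02
  malware delivery: 0.28 × 0.24 = 0.0672
  romance scam: 0.10 × 0.79 = 0.079
Normalizing constant Z = 0.0888 + 0.02 + 0.0672 + 0.079 = 0.255.
P(phishing | evidence) = 0.0888 / 0.255 ≈ 0.348.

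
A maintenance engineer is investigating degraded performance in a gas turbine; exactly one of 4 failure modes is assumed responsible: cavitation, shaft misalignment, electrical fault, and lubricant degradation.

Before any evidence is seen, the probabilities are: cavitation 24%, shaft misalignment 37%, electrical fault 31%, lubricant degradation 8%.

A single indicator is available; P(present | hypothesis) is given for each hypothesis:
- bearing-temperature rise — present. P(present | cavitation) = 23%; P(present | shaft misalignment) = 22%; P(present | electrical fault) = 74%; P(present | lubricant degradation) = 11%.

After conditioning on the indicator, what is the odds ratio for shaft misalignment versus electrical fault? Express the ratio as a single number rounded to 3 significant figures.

Unnormalized posterior weight (prior times the indicator likelihood) for each of the two hypotheses:
  shaft misalignment: 0.37 × 0.22 = 0.0814
  electrical fault: 0.31 × 0.74 = 0.2294
Posterior odds = 0.0814 / 0.2294 ≈ 0.355.

0.355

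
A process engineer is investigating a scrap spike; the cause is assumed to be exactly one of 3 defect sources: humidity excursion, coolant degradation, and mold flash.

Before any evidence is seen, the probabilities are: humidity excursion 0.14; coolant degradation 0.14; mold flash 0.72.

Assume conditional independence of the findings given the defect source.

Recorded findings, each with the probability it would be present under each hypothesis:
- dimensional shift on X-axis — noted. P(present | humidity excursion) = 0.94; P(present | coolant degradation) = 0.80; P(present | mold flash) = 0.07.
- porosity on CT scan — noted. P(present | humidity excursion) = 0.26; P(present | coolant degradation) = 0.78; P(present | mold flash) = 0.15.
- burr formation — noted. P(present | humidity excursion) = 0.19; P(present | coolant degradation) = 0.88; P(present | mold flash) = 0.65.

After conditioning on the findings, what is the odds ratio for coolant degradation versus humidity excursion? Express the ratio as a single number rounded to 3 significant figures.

The normalizing constant cancels in an odds ratio, so compute prior × likelihood for the two hypotheses only:
  coolant degradation: 0.14 × 0.80 × 0.78 × 0.88 = 0.076877
  humidity excursion: 0.14 × 0.94 × 0.26 × 0.19 = 0.006501
Odds(coolant degradation : humidity excursion) = 0.076877 / 0.006501 ≈ 11.8.

11.8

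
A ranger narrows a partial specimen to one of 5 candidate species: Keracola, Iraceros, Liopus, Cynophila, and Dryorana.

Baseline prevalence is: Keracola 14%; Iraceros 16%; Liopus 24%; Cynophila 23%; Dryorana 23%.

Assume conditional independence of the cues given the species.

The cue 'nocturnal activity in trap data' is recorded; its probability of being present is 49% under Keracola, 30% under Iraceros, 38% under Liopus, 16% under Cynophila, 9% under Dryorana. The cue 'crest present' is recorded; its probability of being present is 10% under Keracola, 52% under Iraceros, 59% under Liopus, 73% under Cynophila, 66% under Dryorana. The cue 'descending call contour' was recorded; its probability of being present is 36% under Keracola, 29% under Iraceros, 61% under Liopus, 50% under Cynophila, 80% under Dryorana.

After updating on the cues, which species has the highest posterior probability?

Multiply each prior by the joint likelihood of the cue pattern:
  Keracola: 0.14 × 0.49 × 0.10 × 0.36 = 0.0024696
  Iraceros: 0.16 × 0.30 × 0.52 × 0.29 = 0.0072384
  Liopus: 0.24 × 0.38 × 0.59 × 0.61 = 0.032823
  Cynophila: 0.23 × 0.16 × 0.73 × 0.50 = 0.013432
  Dryorana: 0.23 × 0.09 × 0.66 × 0.80 = 0.01093
The unnormalized weights sum to 0.066892.
P(Keracola | evidence) ≈ 0.0024696 / 0.066892 ≈ 0.037
P(Iraceros | evidence) ≈ 0.0072384 / 0.066892 ≈ 0.108
P(Liopus | evidence) ≈ 0.032823 / 0.066892 ≈ 0.491
P(Cynophila | evidence) ≈ 0.013432 / 0.066892 ≈ 0.201
P(Dryorana | evidence) ≈ 0.01093 / 0.066892 ≈ 0.163
The largest is 0.491, so Liopus is most probable.

Liopus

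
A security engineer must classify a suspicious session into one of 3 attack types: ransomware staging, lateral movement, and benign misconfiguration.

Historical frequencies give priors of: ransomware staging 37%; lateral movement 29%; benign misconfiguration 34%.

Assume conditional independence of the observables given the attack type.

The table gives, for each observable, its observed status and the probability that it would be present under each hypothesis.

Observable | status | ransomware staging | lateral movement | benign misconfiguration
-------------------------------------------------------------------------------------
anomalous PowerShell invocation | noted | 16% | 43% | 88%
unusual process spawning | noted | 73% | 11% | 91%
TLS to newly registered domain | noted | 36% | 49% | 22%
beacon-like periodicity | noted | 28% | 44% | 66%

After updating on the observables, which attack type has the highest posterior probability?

benign misconfiguration

By Bayes' rule with conditional independence, the unnormalized weight for each hypothesis is prior × ∏ likelihoods:
  ransomware staging: 0.37 × 0.16 × 0.73 × 0.36 × 0.28 = 0.0043562
  lateral movement: 0.29 × 0.43 × 0.11 × 0.49 × 0.44 = 0.0029574
  benign misconfiguration: 0.34 × 0.88 × 0.91 × 0.22 × 0.66 = 0.039534
Normalizing constant Z = 0.0043562 + 0.0029574 + 0.039534 = 0.046847.
P(ransomware staging | evidence) ≈ 0.0043562 / 0.046847 ≈ 0.093
P(lateral movement | evidence) ≈ 0.0029574 / 0.046847 ≈ 0.063
P(benign misconfiguration | evidence) ≈ 0.039534 / 0.046847 ≈ 0.844
The largest is 0.844, so benign misconfiguration is most probable.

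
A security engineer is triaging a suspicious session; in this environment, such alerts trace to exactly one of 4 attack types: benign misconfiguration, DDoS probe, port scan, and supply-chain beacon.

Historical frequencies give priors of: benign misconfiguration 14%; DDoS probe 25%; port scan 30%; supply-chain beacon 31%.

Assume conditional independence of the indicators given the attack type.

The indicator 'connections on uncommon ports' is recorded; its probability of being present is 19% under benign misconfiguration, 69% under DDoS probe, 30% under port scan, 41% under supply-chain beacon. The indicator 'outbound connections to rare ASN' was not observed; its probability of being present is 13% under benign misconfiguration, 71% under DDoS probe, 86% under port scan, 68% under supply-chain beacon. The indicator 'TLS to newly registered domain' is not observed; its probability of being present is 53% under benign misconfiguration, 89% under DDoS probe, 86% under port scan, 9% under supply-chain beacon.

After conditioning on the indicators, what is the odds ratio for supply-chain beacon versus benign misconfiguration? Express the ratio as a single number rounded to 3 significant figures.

3.40

Posterior odds equal prior odds times the likelihood ratio; only the two competing hypotheses matter (using 1 − P(present | H) for each absent indicator).
  supply-chain beacon: 0.31 × 0.41 × (1 − 0.68) × (1 − 0.09) = 0.037012
  benign misconfiguration: 0.14 × 0.19 × (1 − 0.13) × (1 − 0.53) = 0.010877
Odds(supply-chain beacon : benign misconfiguration) = 0.037012 / 0.010877 ≈ 3.40.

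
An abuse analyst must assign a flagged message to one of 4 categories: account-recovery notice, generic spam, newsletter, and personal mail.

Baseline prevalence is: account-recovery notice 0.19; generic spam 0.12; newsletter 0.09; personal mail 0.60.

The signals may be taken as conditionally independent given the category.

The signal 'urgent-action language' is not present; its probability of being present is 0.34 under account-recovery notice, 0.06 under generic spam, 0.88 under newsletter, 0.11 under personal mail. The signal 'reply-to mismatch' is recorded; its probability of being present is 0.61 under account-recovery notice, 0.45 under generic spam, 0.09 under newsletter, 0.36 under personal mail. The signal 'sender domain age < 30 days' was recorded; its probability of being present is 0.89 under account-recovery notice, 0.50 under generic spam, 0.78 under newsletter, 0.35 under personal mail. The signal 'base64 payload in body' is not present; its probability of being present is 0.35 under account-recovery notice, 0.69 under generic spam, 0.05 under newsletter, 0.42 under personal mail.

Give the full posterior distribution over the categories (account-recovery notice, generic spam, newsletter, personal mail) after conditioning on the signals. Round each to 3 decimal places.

0.482, 0.086, 0.008, 0.425

Multiply each prior by the joint likelihood of the signal pattern (using 1 − P(present | H) for each absent signal):
  account-recovery notice: 0.19 × (1 − 0.34) × 0.61 × 0.89 × (1 − 0.35) = 0.044252
  generic spam: 0.12 × (1 − 0.06) × 0.45 × 0.50 × (1 − 0.69) = 0.0078678
  newsletter: 0.09 × (1 − 0.88) × 0.09 × 0.78 × (1 − 0.05) = 0.00072025
  personal mail: 0.60 × (1 − 0.11) × 0.36 × 0.35 × (1 − 0.42) = 0.039025
Normalizing constant Z = 0.044252 + 0.0078678 + 0.00072025 + 0.039025 = 0.091865.
P(account-recovery notice | evidence) = 0.044252 / 0.091865 ≈ 0.482
P(generic spam | evidence) = 0.0078678 / 0.091865 ≈ 0.086
P(newsletter | evidence) = 0.00072025 / 0.091865 ≈ 0.008
P(personal mail | evidence) = 0.039025 / 0.091865 ≈ 0.425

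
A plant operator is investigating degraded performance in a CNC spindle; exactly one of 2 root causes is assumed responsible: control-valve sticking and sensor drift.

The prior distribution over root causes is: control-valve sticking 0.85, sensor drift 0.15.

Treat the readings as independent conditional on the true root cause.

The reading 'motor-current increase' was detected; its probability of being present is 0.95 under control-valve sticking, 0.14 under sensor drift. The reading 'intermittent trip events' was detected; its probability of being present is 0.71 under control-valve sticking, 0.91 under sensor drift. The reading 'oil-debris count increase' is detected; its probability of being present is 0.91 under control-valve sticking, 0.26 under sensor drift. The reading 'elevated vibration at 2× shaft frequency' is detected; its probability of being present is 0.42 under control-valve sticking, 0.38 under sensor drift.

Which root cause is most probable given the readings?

By Bayes' rule with conditional independence, the unnormalized weight for each hypothesis is prior × ∏ likelihoods:
  control-valve sticking: 0.85 × 0.95 × 0.71 × 0.91 × 0.42 = 0.21912
  sensor drift: 0.15 × 0.14 × 0.91 × 0.26 × 0.38 = 0.0018881
Normalizing constant Z = 0.21912 + 0.0018881 = 0.22101.
P(control-valve sticking | evidence) ≈ 0.21912 / 0.22101 ≈ 0.991
P(sensor drift | evidence) ≈ 0.0018881 / 0.22101 ≈ 0.009
The largest is 0.991, so control-valve sticking is most probable.

control-valve sticking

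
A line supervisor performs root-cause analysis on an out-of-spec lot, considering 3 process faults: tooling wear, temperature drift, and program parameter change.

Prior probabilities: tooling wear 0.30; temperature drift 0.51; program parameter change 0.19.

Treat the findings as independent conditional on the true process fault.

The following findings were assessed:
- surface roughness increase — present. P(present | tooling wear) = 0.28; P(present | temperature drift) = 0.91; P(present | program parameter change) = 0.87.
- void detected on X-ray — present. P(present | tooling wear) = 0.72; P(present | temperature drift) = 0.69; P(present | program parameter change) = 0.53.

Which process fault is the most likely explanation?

temperature drift

By Bayes' rule with conditional independence, the unnormalized weight for each hypothesis is prior × ∏ likelihoods:
  tooling wear: 0.30 × 0.28 × 0.72 = 0.06048
  temperature drift: 0.51 × 0.91 × 0.69 = 0.32023
  program parameter change: 0.19 × 0.87 × 0.53 = 0.087609
Normalizing constant Z = 0.06048 + 0.32023 + 0.087609 = 0.46832.
P(tooling wear | evidence) ≈ 0.06048 / 0.46832 ≈ 0.129
P(temperature drift | evidence) ≈ 0.32023 / 0.46832 ≈ 0.684
P(program parameter change | evidence) ≈ 0.087609 / 0.46832 ≈ 0.187
The largest is 0.684, so temperature drift is most probable.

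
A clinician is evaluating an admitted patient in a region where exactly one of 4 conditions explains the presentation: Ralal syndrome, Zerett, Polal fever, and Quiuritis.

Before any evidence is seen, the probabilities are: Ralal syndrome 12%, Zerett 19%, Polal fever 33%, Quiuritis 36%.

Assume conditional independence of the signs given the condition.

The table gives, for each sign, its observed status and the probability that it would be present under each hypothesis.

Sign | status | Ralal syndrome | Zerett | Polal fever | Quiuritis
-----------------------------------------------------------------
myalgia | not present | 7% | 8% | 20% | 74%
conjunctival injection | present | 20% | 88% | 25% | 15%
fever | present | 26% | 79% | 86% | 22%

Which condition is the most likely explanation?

By Bayes' rule with conditional independence, the unnormalized weight for each hypothesis is prior × ∏ likelihoods (using 1 − P(present | H) for each absent sign):
  Ralal syndrome: 0.12 × (1 − 0.07) × 0.20 × 0.26 = 0.0058032
  Zerett: 0.19 × (1 − 0.08) × 0.88 × 0.79 = 0.12152
  Polal fever: 0.33 × (1 − 0.20) × 0.25 × 0.86 = 0.05676
  Quiuritis: 0.36 × (1 − 0.74) × 0.15 × 0.22 = 0.0030888
Marginal likelihood of the evidence = 0.18717.
P(Ralal syndrome | evidence) ≈ 0.0058032 / 0.18717 ≈ 0.031
P(Zerett | evidence) ≈ 0.12152 / 0.18717 ≈ 0.649
P(Polal fever | evidence) ≈ 0.05676 / 0.18717 ≈ 0.303
P(Quiuritis | evidence) ≈ 0.0030888 / 0.18717 ≈ 0.017
The largest is 0.649, so Zerett is most probable.

Zerett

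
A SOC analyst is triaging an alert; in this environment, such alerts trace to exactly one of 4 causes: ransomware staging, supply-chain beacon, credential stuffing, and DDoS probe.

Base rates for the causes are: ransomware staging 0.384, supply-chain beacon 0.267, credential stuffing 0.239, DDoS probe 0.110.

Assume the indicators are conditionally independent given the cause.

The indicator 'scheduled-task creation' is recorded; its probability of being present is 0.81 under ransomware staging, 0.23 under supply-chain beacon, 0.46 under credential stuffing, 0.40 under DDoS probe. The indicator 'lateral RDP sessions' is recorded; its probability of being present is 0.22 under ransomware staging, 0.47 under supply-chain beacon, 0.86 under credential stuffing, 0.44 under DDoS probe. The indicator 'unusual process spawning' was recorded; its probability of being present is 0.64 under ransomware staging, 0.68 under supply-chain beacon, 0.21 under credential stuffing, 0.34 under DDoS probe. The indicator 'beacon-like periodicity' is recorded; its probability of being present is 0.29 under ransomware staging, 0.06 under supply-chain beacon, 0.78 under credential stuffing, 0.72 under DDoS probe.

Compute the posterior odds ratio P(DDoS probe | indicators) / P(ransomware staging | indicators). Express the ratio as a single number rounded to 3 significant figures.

0.373

Posterior odds equal prior odds times the likelihood ratio; only the two competing hypotheses matter.
  DDoS probe: 0.110 × 0.40 × 0.44 × 0.34 × 0.72 = 0.0047393
  ransomware staging: 0.384 × 0.81 × 0.22 × 0.64 × 0.29 = 0.0127
Odds(DDoS probe : ransomware staging) = 0.0047393 / 0.0127 ≈ 0.373.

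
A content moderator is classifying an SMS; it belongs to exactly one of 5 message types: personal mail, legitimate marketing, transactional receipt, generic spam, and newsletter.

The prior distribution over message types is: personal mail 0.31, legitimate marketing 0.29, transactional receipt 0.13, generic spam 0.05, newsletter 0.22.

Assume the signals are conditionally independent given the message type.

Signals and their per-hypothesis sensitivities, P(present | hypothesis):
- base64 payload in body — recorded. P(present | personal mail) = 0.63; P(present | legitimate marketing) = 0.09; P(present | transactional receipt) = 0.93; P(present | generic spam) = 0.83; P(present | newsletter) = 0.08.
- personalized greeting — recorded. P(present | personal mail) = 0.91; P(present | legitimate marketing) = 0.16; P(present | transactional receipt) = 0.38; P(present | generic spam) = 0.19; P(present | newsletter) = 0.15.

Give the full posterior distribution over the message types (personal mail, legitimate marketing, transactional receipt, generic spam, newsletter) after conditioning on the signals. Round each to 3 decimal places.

By Bayes' rule with conditional independence, the unnormalized weight for each hypothesis is prior × ∏ likelihoods:
  personal mail: 0.31 × 0.63 × 0.91 = 0.17772
  legitimate marketing: 0.29 × 0.09 × 0.16 = 0.004176
  transactional receipt: 0.13 × 0.93 × 0.38 = 0.045942
  generic spam: 0.05 × 0.83 × 0.19 = 0.007885
  newsletter: 0.22 × 0.08 × 0.15 = 0.00264
The unnormalized weights sum to 0.23837.
P(personal mail | evidence) = 0.17772 / 0.23837 ≈ 0.746
P(legitimate marketing | evidence) = 0.004176 / 0.23837 ≈ 0.018
P(transactional receipt | evidence) = 0.045942 / 0.23837 ≈ 0.193
P(generic spam | evidence) = 0.007885 / 0.23837 ≈ 0.033
P(newsletter | evidence) = 0.00264 / 0.23837 ≈ 0.011

0.746, 0.018, 0.193, 0.033, 0.011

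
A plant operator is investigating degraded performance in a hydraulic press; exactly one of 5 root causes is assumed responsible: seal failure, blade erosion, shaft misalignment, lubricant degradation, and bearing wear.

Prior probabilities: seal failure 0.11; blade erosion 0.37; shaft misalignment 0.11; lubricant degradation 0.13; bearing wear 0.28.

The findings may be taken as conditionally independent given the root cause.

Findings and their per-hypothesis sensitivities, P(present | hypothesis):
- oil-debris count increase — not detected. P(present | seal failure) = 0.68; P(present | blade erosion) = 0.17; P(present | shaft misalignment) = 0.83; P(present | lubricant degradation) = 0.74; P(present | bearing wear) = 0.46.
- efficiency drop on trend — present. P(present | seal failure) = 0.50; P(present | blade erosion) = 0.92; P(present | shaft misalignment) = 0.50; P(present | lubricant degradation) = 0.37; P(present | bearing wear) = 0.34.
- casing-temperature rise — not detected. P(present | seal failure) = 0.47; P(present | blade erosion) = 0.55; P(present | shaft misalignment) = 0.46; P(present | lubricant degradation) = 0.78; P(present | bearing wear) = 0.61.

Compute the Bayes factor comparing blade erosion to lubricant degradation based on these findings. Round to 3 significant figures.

16.2

Joint likelihood of the evidence pattern under each hypothesis (using 1 − P(present | H) for each absent finding):
  blade erosion: (1 − 0.17) × 0.92 × (1 − 0.55) = 0.34362
  lubricant degradation: (1 − 0.74) × 0.37 × (1 − 0.78) = 0.021164
Bayes factor = 0.34362 / 0.021164 ≈ 16.2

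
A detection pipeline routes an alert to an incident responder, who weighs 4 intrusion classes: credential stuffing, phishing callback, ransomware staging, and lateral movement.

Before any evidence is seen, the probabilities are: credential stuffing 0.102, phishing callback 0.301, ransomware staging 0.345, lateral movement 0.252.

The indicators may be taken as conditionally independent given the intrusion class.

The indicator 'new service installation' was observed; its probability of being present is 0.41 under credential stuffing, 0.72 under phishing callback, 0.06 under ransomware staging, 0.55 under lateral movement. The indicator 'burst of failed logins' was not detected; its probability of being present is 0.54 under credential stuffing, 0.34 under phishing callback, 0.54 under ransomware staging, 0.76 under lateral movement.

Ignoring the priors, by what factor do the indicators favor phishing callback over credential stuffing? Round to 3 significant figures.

Take the product of per-indicator likelihoods under each hypothesis (using 1 − P(present | H) for each absent indicator), then divide.
  phishing callback: 0.72 × (1 − 0.34) = 0.4752
  credential stuffing: 0.41 × (1 − 0.54) = 0.1886
Bayes factor = 0.4752 / 0.1886 ≈ 2.52

2.52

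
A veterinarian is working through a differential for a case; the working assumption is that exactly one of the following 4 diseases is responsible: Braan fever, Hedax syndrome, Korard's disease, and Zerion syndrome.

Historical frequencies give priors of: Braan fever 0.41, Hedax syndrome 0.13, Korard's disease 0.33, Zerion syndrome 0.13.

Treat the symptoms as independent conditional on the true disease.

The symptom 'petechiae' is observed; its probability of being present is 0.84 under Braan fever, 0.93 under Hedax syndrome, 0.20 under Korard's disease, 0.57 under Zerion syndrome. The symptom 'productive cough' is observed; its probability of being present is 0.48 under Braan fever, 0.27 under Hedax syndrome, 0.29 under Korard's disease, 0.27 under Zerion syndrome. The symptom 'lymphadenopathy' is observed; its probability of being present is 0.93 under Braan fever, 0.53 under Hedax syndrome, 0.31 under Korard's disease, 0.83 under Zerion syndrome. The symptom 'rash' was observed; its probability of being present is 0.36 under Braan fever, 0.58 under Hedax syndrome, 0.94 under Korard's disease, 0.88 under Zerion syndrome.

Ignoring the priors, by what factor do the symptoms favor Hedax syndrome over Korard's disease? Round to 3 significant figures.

Take the product of per-symptom likelihoods under each hypothesis, then divide.
  Hedax syndrome: 0.93 × 0.27 × 0.53 × 0.58 = 0.077188
  Korard's disease: 0.20 × 0.29 × 0.31 × 0.94 = 0.016901
Bayes factor = 0.077188 / 0.016901 ≈ 4.57

4.57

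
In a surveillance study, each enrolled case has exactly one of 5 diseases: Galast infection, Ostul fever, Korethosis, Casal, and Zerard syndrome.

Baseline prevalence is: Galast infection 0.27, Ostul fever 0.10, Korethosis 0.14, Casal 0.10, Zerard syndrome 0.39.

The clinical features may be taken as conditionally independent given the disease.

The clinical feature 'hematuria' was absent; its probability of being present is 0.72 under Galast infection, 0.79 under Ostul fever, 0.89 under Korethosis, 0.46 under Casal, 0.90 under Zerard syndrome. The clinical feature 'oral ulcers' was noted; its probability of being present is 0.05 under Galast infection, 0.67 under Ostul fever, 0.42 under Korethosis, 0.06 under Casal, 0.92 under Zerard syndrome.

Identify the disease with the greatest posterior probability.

Zerard syndrome

By Bayes' rule with conditional independence, the unnormalized weight for each hypothesis is prior × ∏ likelihoods (using 1 − P(present | H) for each absent clinical feature):
  Galast infection: 0.27 × (1 − 0.72) × 0.05 = 0.00378
  Ostul fever: 0.10 × (1 − 0.79) × 0.67 = 0.01407
  Korethosis: 0.14 × (1 − 0.89) × 0.42 = 0.006468
  Casal: 0.10 × (1 − 0.46) × 0.06 = 0.00324
  Zerard syndrome: 0.39 × (1 − 0.90) × 0.92 = 0.03588
The unnormalized weights sum to 0.063438.
P(Galast infection | evidence) ≈ 0.00378 / 0.063438 ≈ 0.060
P(Ostul fever | evidence) ≈ 0.01407 / 0.063438 ≈ 0.222
P(Korethosis | evidence) ≈ 0.006468 / 0.063438 ≈ 0.102
P(Casal | evidence) ≈ 0.00324 / 0.063438 ≈ 0.051
P(Zerard syndrome | evidence) ≈ 0.03588 / 0.063438 ≈ 0.566
The largest is 0.566, so Zerard syndrome is most probable.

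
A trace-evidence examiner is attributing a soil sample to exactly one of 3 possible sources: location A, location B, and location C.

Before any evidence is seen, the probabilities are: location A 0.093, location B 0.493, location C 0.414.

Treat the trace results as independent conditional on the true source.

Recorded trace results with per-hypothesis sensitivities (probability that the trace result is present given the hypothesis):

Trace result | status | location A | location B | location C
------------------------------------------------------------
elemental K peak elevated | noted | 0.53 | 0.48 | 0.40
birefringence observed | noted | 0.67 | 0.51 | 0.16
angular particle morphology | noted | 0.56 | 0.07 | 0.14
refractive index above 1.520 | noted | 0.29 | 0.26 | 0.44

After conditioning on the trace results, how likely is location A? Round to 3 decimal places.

Multiply each prior by the joint likelihood of the trace result pattern:
  location A: 0.093 × 0.53 × 0.67 × 0.56 × 0.29 = 0.0053631
  location B: 0.493 × 0.48 × 0.51 × 0.07 × 0.26 = 0.0021965
  location C: 0.414 × 0.40 × 0.16 × 0.14 × 0.44 = 0.0016322
The unnormalized weights sum to 0.0091918.
P(location A | evidence) = 0.0053631 / 0.0091918 ≈ 0.583.

0.583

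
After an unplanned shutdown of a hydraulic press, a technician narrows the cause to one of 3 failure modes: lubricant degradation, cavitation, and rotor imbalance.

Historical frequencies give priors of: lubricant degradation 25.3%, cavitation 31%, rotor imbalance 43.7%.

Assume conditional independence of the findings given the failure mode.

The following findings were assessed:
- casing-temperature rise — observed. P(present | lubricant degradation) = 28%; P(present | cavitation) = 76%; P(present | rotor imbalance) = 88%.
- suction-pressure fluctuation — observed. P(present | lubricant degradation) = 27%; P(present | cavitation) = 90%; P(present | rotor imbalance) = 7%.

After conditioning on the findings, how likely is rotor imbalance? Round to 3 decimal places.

0.104

By Bayes' rule with conditional independence, the unnormalized weight for each hypothesis is prior × ∏ likelihoods:
  lubricant degradation: 0.253 × 0.28 × 0.27 = 0.019127
  cavitation: 0.310 × 0.76 × 0.90 = 0.21204
  rotor imbalance: 0.437 × 0.88 × 0.07 = 0.026919
Marginal likelihood of the evidence = 0.25809.
P(rotor imbalance | evidence) = 0.026919 / 0.25809 ≈ 0.104.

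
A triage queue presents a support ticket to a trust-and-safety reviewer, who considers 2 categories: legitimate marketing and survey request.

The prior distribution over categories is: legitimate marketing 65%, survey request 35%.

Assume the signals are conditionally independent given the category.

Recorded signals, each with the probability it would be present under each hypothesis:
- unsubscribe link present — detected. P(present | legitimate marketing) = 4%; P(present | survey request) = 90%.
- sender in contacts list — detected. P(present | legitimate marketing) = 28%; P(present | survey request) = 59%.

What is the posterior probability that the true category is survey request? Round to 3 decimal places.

0.962

By Bayes' rule with conditional independence, the unnormalized weight for each hypothesis is prior × ∏ likelihoods:
  legitimate marketing: 0.65 × 0.04 × 0.28 = 0.00728
  survey request: 0.35 × 0.90 × 0.59 = 0.18585
The unnormalized weights sum to 0.19313.
P(survey request | evidence) = 0.18585 / 0.19313 ≈ 0.962.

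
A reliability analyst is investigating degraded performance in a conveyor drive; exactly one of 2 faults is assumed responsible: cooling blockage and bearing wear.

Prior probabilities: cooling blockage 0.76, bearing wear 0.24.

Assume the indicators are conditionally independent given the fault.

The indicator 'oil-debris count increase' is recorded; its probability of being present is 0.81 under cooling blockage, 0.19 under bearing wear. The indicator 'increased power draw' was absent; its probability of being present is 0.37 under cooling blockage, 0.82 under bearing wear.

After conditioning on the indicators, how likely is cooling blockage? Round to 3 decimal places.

0.979

By Bayes' rule with conditional independence, the unnormalized weight for each hypothesis is prior × ∏ likelihoods (using 1 − P(present | H) for each absent indicator):
  cooling blockage: 0.76 × 0.81 × (1 − 0.37) = 0.38783
  bearing wear: 0.24 × 0.19 × (1 − 0.82) = 0.008208
Marginal likelihood of the evidence = 0.39604.
P(cooling blockage | evidence) = 0.38783 / 0.39604 ≈ 0.979.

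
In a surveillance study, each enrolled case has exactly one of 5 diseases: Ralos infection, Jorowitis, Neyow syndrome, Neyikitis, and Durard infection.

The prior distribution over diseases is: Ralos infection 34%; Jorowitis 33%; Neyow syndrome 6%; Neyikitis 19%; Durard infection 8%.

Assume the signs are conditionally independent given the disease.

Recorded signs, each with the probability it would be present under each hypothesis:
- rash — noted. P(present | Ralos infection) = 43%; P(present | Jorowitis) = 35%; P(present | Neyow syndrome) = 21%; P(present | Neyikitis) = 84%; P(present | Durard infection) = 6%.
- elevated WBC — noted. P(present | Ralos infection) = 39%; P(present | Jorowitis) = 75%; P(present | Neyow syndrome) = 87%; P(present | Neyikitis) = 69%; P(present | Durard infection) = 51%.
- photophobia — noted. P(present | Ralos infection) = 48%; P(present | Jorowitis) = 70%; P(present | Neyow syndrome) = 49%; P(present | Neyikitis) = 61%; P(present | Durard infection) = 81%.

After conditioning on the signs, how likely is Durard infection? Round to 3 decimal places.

0.012

Multiply each prior by the joint likelihood of the sign pattern:
  Ralos infection: 0.34 × 0.43 × 0.39 × 0.48 = 0.027369
  Jorowitis: 0.33 × 0.35 × 0.75 × 0.70 = 0.060637
  Neyow syndrome: 0.06 × 0.21 × 0.87 × 0.49 = 0.0053714
  Neyikitis: 0.19 × 0.84 × 0.69 × 0.61 = 0.067176
  Durard infection: 0.08 × 0.06 × 0.51 × 0.81 = 0.0019829
Normalizing constant Z = 0.027369 + 0.060637 + 0.0053714 + 0.067176 + 0.0019829 = 0.16254.
P(Durard infection | evidence) = 0.0019829 / 0.16254 ≈ 0.012.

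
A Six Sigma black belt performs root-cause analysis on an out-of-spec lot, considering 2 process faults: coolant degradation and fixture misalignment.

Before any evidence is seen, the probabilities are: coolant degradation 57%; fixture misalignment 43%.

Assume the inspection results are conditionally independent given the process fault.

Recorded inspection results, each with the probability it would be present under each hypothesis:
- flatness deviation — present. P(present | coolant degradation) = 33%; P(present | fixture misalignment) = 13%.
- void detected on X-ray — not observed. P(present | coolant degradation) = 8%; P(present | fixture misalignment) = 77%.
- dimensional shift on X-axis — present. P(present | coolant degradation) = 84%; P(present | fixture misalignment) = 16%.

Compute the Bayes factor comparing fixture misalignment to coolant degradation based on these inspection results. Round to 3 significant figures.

0.0188

The Bayes factor is the ratio of the joint likelihoods of the inspection result pattern under the two hypotheses (using 1 − P(present | H) for each absent inspection result).
  fixture misalignment: 0.13 × (1 − 0.77) × 0.16 = 0.004784
  coolant degradation: 0.33 × (1 − 0.08) × 0.84 = 0.25502
Bayes factor = 0.004784 / 0.25502 ≈ 0.0188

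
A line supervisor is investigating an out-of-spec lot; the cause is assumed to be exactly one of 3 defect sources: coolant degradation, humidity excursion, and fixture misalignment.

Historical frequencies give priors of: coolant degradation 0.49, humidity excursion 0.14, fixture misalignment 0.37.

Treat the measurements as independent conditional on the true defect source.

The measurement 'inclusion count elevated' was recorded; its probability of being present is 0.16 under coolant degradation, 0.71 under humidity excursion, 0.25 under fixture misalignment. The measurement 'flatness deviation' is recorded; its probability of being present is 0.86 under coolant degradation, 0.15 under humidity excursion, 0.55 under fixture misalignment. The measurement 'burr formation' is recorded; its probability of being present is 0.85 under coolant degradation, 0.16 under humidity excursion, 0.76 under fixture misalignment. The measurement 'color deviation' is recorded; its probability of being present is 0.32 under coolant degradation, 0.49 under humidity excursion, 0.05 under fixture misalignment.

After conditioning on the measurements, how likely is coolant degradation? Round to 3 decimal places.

For each hypothesis, the unnormalized posterior weight is prior × product of the measurement likelihoods:
  coolant degradation: 0.49 × 0.16 × 0.86 × 0.85 × 0.32 = 0.018339
  humidity excursion: 0.14 × 0.71 × 0.15 × 0.16 × 0.49 = 0.0011689
  fixture misalignment: 0.37 × 0.25 × 0.55 × 0.76 × 0.05 = 0.0019333
Marginal likelihood of the evidence = 0.021442.
P(coolant degradation | evidence) = 0.018339 / 0.021442 ≈ 0.855.

0.855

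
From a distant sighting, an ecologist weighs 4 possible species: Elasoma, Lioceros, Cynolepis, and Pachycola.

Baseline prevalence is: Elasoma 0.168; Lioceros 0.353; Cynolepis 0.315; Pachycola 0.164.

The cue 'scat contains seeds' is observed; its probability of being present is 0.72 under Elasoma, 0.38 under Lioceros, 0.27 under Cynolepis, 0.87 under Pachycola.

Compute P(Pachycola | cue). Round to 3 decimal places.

0.296

Multiply each prior by the likelihood of the cue:
  Elasoma: 0.168 × 0.72 = 0.12096
  Lioceros: 0.353 × 0.38 = 0.13414
  Cynolepis: 0.315 × 0.27 = 0.08505
  Pachycola: 0.164 × 0.87 = 0.14268
Normalizing constant Z = 0.12096 + 0.13414 + 0.08505 + 0.14268 = 0.48283.
P(Pachycola | evidence) = 0.14268 / 0.48283 ≈ 0.296.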